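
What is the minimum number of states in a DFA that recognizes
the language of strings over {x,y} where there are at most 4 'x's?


States: count = 0, 1, ..., 4 (all accepting; 5 states), plus a dead state for count > 4.
Total: 5 + 1 = 6.

6


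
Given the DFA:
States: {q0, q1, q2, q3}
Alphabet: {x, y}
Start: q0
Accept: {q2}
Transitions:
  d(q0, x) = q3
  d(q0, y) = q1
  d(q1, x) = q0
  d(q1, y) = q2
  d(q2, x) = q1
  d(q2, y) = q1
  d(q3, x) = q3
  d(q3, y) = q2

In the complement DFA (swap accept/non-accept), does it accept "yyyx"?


Trace: q0 -> q1 -> q2 -> q1 -> q0
Final: q0
Original accept: {q2}
Complement: q0 is not in original accept

Yes, complement accepts (original rejects)


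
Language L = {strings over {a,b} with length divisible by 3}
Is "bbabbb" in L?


length = 6; 6 mod 3 = 0

Yes, "bbabbb" is in L


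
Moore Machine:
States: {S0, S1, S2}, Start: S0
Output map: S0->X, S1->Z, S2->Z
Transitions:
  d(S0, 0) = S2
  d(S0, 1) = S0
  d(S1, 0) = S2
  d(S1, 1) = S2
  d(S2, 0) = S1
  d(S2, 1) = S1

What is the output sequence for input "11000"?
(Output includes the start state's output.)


Start: S0 (output X)
  --1--> S0 (output X)
  --1--> S0 (output X)
  --0--> S2 (output Z)
  --0--> S1 (output Z)
  --0--> S2 (output Z)

"XXXZZZ"


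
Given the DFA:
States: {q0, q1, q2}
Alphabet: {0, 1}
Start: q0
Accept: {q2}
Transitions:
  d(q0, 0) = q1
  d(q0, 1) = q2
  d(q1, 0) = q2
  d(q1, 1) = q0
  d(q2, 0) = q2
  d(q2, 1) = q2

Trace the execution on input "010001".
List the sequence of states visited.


Input: 010001
d(q0, 0) = q1
d(q1, 1) = q0
d(q0, 0) = q1
d(q1, 0) = q2
d(q2, 0) = q2
d(q2, 1) = q2


q0 -> q1 -> q0 -> q1 -> q2 -> q2 -> q2


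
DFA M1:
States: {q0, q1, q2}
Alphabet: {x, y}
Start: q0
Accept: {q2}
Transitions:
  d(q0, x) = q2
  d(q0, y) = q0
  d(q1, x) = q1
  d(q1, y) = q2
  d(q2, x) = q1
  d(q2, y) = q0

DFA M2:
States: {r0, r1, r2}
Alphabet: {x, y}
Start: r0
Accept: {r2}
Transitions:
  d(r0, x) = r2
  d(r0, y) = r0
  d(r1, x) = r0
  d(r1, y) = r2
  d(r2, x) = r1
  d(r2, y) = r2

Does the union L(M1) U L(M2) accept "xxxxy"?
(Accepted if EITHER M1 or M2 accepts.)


M1: final=q2 accepted=True
M2: final=r2 accepted=True

Yes, union accepts


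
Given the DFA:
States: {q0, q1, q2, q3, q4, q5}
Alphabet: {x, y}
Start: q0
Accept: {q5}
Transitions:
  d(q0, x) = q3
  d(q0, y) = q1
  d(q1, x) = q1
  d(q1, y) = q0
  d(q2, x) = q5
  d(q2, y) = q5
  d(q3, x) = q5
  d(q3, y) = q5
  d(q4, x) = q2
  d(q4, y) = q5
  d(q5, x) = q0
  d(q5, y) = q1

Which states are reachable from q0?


BFS from q0:
  layer 0: {q0}
  layer 1: {q1, q3}
  layer 2: {q5}

{q0, q1, q3, q5}


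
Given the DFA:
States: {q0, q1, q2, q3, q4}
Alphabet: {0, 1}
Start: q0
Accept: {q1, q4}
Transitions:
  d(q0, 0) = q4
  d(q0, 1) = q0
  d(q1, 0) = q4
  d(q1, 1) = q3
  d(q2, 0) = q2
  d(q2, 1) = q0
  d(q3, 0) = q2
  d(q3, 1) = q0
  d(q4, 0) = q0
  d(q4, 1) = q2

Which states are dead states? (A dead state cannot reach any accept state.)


Forward reachability from each state:
  q0 -> reaches accept state q4 (live)
  q1 -> reaches accept state q1 (live)
  q2 -> reaches accept state q4 (live)
  q3 -> reaches accept state q4 (live)
  q4 -> reaches accept state q4 (live)

None (all states can reach an accept state)


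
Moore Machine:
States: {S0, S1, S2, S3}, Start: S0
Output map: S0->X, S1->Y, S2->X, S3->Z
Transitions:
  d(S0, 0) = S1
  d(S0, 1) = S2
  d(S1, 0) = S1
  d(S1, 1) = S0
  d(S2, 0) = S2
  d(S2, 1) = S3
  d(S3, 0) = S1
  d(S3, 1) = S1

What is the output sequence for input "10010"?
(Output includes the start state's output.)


Start: S0 (output X)
  --1--> S2 (output X)
  --0--> S2 (output X)
  --0--> S2 (output X)
  --1--> S3 (output Z)
  --0--> S1 (output Y)

"XXXXZY"


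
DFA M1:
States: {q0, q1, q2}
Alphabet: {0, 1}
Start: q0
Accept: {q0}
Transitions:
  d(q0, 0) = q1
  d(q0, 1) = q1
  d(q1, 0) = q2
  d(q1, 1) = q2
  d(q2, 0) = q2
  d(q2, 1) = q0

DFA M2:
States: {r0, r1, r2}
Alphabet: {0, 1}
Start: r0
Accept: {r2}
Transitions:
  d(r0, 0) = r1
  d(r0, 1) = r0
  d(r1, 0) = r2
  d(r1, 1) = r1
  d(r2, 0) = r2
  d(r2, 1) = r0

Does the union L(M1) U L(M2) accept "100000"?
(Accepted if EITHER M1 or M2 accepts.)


M1: final=q2 accepted=False
M2: final=r2 accepted=True

Yes, union accepts


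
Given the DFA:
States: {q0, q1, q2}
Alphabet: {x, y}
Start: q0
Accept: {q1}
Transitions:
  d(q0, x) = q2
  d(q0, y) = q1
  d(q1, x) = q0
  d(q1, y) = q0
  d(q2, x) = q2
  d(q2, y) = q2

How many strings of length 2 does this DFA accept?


Enumerating all length-2 strings:
  "xx" -> q2 [reject]
  "xy" -> q2 [reject]
  "yx" -> q0 [reject]
  "yy" -> q0 [reject]

0 out of 4


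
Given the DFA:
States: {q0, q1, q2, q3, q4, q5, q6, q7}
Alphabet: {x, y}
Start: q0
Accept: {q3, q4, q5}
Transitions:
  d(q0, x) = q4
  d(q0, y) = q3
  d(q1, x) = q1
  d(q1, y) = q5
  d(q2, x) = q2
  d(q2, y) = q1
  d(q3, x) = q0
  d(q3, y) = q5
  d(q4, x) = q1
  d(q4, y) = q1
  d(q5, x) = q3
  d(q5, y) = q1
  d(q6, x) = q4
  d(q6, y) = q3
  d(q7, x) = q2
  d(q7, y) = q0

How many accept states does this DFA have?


Accept states listed: {q3, q4, q5}
Counting: q3(1) q4(2) q5(3)

3


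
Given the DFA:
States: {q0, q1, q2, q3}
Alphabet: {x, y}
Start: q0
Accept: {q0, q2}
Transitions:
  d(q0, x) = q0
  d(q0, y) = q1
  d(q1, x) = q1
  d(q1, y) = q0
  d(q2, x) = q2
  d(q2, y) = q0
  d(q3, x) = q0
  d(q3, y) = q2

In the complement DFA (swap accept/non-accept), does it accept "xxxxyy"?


Trace: q0 -> q0 -> q0 -> q0 -> q0 -> q1 -> q0
Final: q0
Original accept: {q0, q2}
Complement: q0 is in original accept

No, complement rejects (original accepts)


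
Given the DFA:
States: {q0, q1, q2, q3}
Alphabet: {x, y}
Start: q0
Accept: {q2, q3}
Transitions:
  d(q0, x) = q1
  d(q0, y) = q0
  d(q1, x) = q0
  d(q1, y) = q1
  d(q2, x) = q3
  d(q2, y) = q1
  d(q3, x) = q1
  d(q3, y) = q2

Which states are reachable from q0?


BFS from q0:
  layer 0: {q0}
  layer 1: {q1}

{q0, q1}


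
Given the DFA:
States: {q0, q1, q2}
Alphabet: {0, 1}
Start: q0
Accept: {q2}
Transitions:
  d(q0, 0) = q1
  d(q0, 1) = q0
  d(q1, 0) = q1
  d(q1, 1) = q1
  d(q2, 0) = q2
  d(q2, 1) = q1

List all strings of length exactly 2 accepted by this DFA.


All strings of length 2: 4 total
Accepted: 0

None


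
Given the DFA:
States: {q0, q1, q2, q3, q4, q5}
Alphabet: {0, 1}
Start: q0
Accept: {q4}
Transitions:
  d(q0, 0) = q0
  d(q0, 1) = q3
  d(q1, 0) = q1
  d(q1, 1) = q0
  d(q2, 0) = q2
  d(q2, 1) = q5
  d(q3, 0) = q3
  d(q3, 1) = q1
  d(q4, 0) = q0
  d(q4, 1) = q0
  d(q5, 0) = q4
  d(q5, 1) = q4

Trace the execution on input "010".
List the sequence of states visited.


Input: 010
d(q0, 0) = q0
d(q0, 1) = q3
d(q3, 0) = q3


q0 -> q0 -> q3 -> q3


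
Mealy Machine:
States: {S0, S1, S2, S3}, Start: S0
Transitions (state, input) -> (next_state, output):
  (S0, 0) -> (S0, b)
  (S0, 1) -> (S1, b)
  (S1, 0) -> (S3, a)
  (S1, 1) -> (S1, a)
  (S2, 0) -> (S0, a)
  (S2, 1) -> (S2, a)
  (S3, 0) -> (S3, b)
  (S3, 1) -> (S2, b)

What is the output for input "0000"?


Step-by-step:
  (S0, 0) -> (S0, b)
  (S0, 0) -> (S0, b)
  (S0, 0) -> (S0, b)
  (S0, 0) -> (S0, b)

"bbbb"


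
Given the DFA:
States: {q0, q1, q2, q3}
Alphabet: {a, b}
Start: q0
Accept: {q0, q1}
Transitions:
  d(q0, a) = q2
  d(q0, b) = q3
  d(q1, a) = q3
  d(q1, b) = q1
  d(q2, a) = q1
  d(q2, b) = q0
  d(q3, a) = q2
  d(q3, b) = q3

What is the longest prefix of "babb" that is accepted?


Run the DFA, marking each prefix where the state is accepting:
  "" -> q0 [accept]
  "b" -> q3 [reject]
  "ba" -> q2 [reject]
  "bab" -> q0 [accept]
  "babb" -> q3 [reject]

"bab"


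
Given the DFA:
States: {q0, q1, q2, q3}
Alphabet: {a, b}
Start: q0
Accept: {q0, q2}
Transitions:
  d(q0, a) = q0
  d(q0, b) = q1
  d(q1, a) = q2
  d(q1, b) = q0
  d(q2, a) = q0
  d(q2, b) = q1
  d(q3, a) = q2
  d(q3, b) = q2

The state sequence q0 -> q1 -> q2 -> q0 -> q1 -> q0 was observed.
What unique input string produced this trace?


Trace back each transition to find the symbol:
  q0 --[b]--> q1
  q1 --[a]--> q2
  q2 --[a]--> q0
  q0 --[b]--> q1
  q1 --[b]--> q0

"baabb"


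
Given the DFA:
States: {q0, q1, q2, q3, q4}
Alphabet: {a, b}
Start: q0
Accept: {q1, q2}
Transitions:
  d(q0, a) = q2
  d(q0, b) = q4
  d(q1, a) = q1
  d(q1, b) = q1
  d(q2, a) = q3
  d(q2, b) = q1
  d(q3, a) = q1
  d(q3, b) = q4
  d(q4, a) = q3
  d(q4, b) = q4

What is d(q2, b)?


Looking up transition d(q2, b)

q1


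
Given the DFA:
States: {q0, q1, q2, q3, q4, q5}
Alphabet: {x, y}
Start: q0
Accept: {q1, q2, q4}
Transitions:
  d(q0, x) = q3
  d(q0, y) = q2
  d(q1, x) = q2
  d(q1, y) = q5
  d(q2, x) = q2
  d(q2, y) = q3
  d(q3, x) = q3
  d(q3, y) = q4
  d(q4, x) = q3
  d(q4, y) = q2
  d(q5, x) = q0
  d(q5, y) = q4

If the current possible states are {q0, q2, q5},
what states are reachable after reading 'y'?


Apply transition on 'y' from each current state:
  d(q0, y) = q2
  d(q2, y) = q3
  d(q5, y) = q4

{q2, q3, q4}


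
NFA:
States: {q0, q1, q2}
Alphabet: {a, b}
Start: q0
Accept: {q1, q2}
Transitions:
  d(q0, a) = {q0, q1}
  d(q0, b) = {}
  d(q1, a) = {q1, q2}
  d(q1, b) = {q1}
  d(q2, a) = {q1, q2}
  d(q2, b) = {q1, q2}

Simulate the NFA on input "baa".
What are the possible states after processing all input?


Start: {q0}
  --b--> {}
  --a--> {}
  --a--> {}

{} (empty set, no valid transitions)


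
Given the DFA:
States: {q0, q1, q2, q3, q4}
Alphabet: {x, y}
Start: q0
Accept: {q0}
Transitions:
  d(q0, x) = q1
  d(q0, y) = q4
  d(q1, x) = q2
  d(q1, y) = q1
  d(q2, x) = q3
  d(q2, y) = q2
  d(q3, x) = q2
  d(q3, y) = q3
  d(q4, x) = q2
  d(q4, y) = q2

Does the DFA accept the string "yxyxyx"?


Trace: q0 -> q4 -> q2 -> q2 -> q3 -> q3 -> q2
Final state: q2
Accept states: {q0}

No, rejected (final state q2 is not an accept state)


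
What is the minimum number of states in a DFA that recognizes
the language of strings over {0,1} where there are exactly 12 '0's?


States: count = 0, 1, ..., 12 (that's 13 states), plus a dead state for count > 12.
Total: 13 + 1 = 14. Accept = count-12 state.

14


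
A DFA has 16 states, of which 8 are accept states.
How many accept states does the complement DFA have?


Complement swaps accept and non-accept states.
16 - 8 = 8

8


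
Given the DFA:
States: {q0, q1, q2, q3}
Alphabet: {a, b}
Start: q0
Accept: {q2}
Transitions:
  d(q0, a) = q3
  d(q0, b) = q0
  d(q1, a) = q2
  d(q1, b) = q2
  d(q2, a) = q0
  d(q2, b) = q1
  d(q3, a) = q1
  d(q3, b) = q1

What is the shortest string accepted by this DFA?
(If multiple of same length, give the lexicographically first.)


BFS by string length (lex-first path to each state shown):
  len 0: q0<-""
  len 1: q0<-"b", q3<-"a"
  len 2: q0<-"bb", q1<-"aa", q3<-"ba"
  len 3: q0<-"bbb", q1<-"baa", q2<-"aaa", q3<-"bba"
Found accept state at length 3.

"aaa"


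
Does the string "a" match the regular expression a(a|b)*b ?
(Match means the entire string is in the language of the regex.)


|string| = 1; first = 'a'; last = 'a'

No, "a" does not match a(a|b)*b


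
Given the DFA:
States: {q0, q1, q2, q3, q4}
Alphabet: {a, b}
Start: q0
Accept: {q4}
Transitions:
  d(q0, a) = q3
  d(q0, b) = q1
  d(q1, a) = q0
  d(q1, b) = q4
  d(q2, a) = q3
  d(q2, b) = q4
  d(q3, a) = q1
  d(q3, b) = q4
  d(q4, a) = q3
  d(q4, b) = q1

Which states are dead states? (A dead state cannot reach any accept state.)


Forward reachability from each state:
  q0 -> reaches accept state q4 (live)
  q1 -> reaches accept state q4 (live)
  q2 -> reaches accept state q4 (live)
  q3 -> reaches accept state q4 (live)
  q4 -> reaches accept state q4 (live)

None (all states can reach an accept state)


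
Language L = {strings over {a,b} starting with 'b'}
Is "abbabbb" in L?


first symbol = 'a'

No, "abbabbb" is not in L


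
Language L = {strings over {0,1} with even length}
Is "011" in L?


length = 3; 3 mod 2 = 1

No, "011" is not in L


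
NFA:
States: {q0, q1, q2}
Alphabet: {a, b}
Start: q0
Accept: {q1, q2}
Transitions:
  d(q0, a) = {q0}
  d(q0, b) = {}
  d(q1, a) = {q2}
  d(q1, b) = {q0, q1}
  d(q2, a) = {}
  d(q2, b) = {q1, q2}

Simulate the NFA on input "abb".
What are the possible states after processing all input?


Start: {q0}
  --a--> {q0}
  --b--> {}
  --b--> {}

{} (empty set, no valid transitions)


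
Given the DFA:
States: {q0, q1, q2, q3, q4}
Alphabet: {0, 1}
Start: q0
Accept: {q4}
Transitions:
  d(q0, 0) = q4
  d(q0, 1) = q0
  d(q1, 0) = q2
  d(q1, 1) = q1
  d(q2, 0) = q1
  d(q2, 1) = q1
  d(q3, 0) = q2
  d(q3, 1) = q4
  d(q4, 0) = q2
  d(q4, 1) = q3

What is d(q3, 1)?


Looking up transition d(q3, 1)

q4


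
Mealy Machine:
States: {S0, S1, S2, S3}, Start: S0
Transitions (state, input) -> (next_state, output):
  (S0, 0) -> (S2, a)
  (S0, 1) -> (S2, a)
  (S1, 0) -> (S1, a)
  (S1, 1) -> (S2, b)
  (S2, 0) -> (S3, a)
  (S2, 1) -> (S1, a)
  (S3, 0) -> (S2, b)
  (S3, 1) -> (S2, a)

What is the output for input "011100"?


Step-by-step:
  (S0, 0) -> (S2, a)
  (S2, 1) -> (S1, a)
  (S1, 1) -> (S2, b)
  (S2, 1) -> (S1, a)
  (S1, 0) -> (S1, a)
  (S1, 0) -> (S1, a)

"aabaaa"


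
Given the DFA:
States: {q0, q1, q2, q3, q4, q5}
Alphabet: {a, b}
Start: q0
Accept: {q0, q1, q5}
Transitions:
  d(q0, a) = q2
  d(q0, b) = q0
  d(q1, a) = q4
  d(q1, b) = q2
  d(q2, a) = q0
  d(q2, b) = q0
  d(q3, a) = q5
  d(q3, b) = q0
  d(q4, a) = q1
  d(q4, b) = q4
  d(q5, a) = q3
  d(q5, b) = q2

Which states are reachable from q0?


BFS from q0:
  layer 0: {q0}
  layer 1: {q2}

{q0, q2}


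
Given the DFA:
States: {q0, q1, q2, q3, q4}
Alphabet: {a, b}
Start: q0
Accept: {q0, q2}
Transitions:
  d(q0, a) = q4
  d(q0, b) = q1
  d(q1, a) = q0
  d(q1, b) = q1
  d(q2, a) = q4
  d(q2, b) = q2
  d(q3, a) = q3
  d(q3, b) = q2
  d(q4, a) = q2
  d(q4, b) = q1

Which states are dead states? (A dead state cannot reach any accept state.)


Forward reachability from each state:
  q0 -> reaches accept state q0 (live)
  q1 -> reaches accept state q0 (live)
  q2 -> reaches accept state q0 (live)
  q3 -> reaches accept state q0 (live)
  q4 -> reaches accept state q0 (live)

None (all states can reach an accept state)


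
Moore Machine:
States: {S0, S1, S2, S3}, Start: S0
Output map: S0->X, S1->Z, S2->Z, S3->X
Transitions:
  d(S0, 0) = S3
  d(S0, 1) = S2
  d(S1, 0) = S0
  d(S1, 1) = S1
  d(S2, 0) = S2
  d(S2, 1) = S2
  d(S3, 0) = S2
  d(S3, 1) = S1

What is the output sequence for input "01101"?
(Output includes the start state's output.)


Start: S0 (output X)
  --0--> S3 (output X)
  --1--> S1 (output Z)
  --1--> S1 (output Z)
  --0--> S0 (output X)
  --1--> S2 (output Z)

"XXZZXZ"


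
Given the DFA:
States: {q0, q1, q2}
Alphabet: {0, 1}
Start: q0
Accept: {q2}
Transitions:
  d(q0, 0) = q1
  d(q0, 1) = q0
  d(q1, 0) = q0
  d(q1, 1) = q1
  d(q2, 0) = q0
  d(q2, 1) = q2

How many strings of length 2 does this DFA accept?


Enumerating all length-2 strings:
  "00" -> q0 [reject]
  "01" -> q1 [reject]
  "10" -> q1 [reject]
  "11" -> q0 [reject]

0 out of 4


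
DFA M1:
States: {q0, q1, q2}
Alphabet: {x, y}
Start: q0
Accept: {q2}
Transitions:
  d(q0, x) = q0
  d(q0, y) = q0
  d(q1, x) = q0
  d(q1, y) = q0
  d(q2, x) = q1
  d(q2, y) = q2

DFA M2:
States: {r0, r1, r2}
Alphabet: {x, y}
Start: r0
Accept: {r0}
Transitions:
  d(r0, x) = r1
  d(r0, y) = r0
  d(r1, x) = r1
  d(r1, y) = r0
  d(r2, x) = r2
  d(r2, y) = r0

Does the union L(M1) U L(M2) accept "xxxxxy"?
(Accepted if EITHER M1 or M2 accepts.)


M1: final=q0 accepted=False
M2: final=r0 accepted=True

Yes, union accepts


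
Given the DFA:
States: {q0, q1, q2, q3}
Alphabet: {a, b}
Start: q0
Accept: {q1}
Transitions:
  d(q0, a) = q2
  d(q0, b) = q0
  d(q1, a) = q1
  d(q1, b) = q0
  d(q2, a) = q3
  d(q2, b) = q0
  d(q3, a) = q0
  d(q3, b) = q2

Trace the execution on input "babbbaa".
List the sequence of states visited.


Input: babbbaa
d(q0, b) = q0
d(q0, a) = q2
d(q2, b) = q0
d(q0, b) = q0
d(q0, b) = q0
d(q0, a) = q2
d(q2, a) = q3


q0 -> q0 -> q2 -> q0 -> q0 -> q0 -> q2 -> q3


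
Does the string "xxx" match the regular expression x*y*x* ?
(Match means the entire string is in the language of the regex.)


|string| = 3; first = 'x'; last = 'x'

Yes, "xxx" matches x*y*x*


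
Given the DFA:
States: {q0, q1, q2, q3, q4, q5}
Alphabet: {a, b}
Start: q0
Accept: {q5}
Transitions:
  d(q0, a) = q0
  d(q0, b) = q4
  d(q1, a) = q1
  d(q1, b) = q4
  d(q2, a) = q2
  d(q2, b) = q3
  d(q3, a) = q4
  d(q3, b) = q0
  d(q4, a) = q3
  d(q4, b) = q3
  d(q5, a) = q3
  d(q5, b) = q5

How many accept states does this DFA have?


Accept states listed: {q5}
Counting: q5(1)

1


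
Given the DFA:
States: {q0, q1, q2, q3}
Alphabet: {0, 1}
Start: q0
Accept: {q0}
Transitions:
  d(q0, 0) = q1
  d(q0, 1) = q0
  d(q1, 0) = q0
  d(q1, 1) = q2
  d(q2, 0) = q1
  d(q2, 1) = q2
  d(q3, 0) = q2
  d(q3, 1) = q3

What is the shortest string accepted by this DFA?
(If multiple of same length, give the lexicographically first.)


BFS by string length (lex-first path to each state shown):
  len 0: q0<-""
Found accept state at length 0.

"" (empty string)


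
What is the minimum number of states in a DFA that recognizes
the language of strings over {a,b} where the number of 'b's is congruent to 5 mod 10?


States track (count of 'b') mod 10.
Need 10 states: one per remainder 0..9; accept = remainder 5.

10


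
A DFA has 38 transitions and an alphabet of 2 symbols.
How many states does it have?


Each state has exactly one transition per symbol.
states = transitions / |alphabet| = 38 / 2 = 19

19


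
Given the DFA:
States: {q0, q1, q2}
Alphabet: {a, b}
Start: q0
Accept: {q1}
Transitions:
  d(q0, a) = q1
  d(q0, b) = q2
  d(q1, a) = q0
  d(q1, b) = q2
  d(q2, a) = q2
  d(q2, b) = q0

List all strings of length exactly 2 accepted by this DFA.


All strings of length 2: 4 total
Accepted: 0

None


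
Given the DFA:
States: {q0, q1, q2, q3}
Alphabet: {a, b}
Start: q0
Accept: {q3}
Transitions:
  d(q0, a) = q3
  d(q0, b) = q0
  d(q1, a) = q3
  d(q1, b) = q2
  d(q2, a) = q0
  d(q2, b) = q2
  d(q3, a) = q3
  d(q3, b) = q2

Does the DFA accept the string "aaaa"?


Trace: q0 -> q3 -> q3 -> q3 -> q3
Final state: q3
Accept states: {q3}

Yes, accepted (final state q3 is an accept state)


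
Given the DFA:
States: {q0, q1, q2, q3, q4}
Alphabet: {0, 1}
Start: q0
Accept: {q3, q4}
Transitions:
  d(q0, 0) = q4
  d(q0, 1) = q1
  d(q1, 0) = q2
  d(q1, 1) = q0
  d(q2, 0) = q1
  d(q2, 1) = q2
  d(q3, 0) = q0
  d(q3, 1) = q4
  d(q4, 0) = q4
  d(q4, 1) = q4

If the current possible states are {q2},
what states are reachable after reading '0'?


Apply transition on '0' from each current state:
  d(q2, 0) = q1

{q1}


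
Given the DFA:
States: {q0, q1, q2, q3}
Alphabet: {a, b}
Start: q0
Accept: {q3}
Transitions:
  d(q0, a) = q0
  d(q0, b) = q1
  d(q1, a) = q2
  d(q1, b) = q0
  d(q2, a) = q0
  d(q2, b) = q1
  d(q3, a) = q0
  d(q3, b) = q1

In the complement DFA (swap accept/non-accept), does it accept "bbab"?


Trace: q0 -> q1 -> q0 -> q0 -> q1
Final: q1
Original accept: {q3}
Complement: q1 is not in original accept

Yes, complement accepts (original rejects)


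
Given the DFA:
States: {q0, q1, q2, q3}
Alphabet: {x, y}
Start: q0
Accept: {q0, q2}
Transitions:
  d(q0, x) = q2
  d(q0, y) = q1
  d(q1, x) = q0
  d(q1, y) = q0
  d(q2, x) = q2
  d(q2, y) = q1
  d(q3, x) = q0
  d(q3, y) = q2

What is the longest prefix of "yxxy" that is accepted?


Run the DFA, marking each prefix where the state is accepting:
  "" -> q0 [accept]
  "y" -> q1 [reject]
  "yx" -> q0 [accept]
  "yxx" -> q2 [accept]
  "yxxy" -> q1 [reject]

"yxx"


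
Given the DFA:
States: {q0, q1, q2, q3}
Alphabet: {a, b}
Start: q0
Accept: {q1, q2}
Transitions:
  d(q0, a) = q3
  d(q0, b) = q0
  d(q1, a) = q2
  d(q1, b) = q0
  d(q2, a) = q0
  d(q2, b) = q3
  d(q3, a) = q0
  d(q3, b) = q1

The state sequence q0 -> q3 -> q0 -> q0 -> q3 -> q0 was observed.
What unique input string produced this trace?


Trace back each transition to find the symbol:
  q0 --[a]--> q3
  q3 --[a]--> q0
  q0 --[b]--> q0
  q0 --[a]--> q3
  q3 --[a]--> q0

"aabaa"


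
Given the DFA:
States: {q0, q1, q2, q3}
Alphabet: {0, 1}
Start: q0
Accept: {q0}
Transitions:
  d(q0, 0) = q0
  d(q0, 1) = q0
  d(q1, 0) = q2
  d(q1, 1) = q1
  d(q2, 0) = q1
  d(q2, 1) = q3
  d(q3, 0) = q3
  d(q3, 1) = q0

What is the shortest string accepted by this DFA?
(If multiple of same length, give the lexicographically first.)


BFS by string length (lex-first path to each state shown):
  len 0: q0<-""
Found accept state at length 0.

"" (empty string)


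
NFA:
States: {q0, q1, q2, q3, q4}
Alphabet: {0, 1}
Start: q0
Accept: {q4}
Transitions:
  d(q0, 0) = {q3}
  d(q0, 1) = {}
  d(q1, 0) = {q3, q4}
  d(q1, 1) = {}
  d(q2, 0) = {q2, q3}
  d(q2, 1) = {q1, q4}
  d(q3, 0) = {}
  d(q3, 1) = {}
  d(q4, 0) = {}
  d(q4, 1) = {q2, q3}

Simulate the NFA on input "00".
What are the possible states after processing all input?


Start: {q0}
  --0--> {q3}
  --0--> {}

{} (empty set, no valid transitions)


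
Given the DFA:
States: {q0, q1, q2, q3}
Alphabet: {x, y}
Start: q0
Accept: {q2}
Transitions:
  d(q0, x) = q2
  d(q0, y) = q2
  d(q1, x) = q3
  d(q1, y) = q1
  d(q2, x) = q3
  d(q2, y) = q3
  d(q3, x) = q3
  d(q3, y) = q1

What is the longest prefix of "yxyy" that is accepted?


Run the DFA, marking each prefix where the state is accepting:
  "" -> q0 [reject]
  "y" -> q2 [accept]
  "yx" -> q3 [reject]
  "yxy" -> q1 [reject]
  "yxyy" -> q1 [reject]

"y"


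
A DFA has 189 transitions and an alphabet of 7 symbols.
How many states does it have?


Each state has exactly one transition per symbol.
states = transitions / |alphabet| = 189 / 7 = 27

27


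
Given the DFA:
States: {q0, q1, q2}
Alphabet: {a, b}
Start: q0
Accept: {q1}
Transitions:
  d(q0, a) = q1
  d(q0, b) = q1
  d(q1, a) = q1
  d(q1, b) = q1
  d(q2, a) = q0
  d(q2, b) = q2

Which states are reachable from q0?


BFS from q0:
  layer 0: {q0}
  layer 1: {q1}

{q0, q1}


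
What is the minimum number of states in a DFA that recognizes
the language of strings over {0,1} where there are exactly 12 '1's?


States: count = 0, 1, ..., 12 (that's 13 states), plus a dead state for count > 12.
Total: 13 + 1 = 14. Accept = count-12 state.

14


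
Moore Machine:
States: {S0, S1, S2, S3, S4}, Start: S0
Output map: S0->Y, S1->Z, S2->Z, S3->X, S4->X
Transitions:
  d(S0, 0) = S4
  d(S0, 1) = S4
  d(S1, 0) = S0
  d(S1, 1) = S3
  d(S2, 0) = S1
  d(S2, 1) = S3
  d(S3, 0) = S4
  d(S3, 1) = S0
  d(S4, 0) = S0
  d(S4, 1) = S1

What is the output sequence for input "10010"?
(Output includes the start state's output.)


Start: S0 (output Y)
  --1--> S4 (output X)
  --0--> S0 (output Y)
  --0--> S4 (output X)
  --1--> S1 (output Z)
  --0--> S0 (output Y)

"YXYXZY"


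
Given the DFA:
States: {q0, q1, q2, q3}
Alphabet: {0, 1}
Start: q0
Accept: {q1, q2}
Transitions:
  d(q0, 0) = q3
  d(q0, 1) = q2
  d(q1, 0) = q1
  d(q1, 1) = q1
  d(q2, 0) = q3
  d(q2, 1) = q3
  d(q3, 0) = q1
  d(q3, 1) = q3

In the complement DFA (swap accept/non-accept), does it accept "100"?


Trace: q0 -> q2 -> q3 -> q1
Final: q1
Original accept: {q1, q2}
Complement: q1 is in original accept

No, complement rejects (original accepts)


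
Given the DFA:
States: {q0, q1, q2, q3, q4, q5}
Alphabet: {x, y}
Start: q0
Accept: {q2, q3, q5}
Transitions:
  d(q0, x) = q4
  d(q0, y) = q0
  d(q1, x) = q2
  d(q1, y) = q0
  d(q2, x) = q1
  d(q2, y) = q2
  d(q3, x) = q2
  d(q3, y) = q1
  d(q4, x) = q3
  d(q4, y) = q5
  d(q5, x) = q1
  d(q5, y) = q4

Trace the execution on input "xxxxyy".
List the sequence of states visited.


Input: xxxxyy
d(q0, x) = q4
d(q4, x) = q3
d(q3, x) = q2
d(q2, x) = q1
d(q1, y) = q0
d(q0, y) = q0


q0 -> q4 -> q3 -> q2 -> q1 -> q0 -> q0


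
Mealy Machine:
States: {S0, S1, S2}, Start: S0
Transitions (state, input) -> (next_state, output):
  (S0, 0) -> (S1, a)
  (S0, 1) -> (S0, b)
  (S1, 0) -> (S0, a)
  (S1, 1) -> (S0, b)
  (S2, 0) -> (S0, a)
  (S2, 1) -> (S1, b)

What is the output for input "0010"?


Step-by-step:
  (S0, 0) -> (S1, a)
  (S1, 0) -> (S0, a)
  (S0, 1) -> (S0, b)
  (S0, 0) -> (S1, a)

"aaba"


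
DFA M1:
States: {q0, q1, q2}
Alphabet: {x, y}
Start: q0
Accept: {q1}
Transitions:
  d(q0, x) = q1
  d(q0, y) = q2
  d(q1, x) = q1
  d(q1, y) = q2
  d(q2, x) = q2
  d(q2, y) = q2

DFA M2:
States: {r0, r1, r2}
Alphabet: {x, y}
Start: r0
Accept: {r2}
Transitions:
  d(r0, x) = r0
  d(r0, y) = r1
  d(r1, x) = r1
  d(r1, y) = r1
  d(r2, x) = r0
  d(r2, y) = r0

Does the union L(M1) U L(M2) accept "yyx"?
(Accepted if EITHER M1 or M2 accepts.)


M1: final=q2 accepted=False
M2: final=r1 accepted=False

No, union rejects (neither accepts)


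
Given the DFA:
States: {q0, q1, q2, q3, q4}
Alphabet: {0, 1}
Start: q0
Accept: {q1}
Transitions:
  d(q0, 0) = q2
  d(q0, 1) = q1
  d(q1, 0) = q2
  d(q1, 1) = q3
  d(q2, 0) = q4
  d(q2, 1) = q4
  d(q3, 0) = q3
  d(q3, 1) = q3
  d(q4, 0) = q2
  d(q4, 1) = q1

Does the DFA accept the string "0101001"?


Trace: q0 -> q2 -> q4 -> q2 -> q4 -> q2 -> q4 -> q1
Final state: q1
Accept states: {q1}

Yes, accepted (final state q1 is an accept state)


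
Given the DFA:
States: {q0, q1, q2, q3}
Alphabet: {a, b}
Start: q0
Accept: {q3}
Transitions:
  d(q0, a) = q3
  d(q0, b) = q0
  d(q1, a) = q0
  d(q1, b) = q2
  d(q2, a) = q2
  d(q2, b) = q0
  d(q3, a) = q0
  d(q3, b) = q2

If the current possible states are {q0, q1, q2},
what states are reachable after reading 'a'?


Apply transition on 'a' from each current state:
  d(q0, a) = q3
  d(q1, a) = q0
  d(q2, a) = q2

{q0, q2, q3}


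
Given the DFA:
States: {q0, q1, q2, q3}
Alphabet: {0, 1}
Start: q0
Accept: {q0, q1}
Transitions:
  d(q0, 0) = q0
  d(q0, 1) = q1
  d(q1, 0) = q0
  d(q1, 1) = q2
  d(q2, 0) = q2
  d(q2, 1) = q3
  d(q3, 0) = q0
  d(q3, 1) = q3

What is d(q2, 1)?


Looking up transition d(q2, 1)

q3


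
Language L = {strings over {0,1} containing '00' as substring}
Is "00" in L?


'00' occurs at index 0

Yes, "00" is in L


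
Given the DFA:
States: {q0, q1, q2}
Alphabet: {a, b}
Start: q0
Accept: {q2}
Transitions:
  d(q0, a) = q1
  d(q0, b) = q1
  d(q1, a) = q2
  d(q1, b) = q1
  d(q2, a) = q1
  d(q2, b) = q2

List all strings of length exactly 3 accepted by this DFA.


All strings of length 3: 8 total
Accepted: 4

"aab", "aba", "bab", "bba"


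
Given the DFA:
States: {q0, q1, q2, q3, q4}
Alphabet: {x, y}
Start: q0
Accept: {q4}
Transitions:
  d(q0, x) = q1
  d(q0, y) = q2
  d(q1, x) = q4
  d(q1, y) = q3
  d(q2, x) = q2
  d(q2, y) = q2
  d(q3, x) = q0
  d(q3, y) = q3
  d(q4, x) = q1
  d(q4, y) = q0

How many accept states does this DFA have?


Accept states listed: {q4}
Counting: q4(1)

1


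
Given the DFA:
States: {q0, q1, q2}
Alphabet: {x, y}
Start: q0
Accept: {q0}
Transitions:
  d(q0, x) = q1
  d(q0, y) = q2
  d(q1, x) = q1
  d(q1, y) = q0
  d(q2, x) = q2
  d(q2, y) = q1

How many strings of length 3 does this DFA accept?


Enumerating all length-3 strings:
  "xxx" -> q1 [reject]
  "xxy" -> q0 [accept]
  "xyx" -> q1 [reject]
  "xyy" -> q2 [reject]
  "yxx" -> q2 [reject]
  "yxy" -> q1 [reject]
  "yyx" -> q1 [reject]
  "yyy" -> q0 [accept]

2 out of 8


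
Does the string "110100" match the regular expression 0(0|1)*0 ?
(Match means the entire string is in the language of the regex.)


|string| = 6; first = '1'; last = '0'

No, "110100" does not match 0(0|1)*0


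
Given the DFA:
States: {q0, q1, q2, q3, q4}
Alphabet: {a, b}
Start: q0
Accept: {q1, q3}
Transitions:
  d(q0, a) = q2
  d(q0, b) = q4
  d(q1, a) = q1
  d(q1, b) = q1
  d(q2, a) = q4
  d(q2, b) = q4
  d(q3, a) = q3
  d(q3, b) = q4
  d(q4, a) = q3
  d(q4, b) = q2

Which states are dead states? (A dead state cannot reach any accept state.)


Forward reachability from each state:
  q0 -> reaches accept state q3 (live)
  q1 -> reaches accept state q1 (live)
  q2 -> reaches accept state q3 (live)
  q3 -> reaches accept state q3 (live)
  q4 -> reaches accept state q3 (live)

None (all states can reach an accept state)


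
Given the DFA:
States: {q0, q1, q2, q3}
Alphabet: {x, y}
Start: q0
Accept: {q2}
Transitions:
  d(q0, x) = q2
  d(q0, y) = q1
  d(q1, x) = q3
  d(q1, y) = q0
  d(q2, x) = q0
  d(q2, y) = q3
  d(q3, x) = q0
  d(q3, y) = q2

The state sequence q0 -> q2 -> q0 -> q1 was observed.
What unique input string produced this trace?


Trace back each transition to find the symbol:
  q0 --[x]--> q2
  q2 --[x]--> q0
  q0 --[y]--> q1

"xxy"


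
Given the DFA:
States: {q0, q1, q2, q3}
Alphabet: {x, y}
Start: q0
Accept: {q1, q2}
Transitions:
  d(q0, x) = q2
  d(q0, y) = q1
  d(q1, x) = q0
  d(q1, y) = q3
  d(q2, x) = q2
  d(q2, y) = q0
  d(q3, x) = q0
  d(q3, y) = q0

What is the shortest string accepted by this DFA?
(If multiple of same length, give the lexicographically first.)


BFS by string length (lex-first path to each state shown):
  len 0: q0<-""
  len 1: q1<-"y", q2<-"x"
Found accept state at length 1.

"x"


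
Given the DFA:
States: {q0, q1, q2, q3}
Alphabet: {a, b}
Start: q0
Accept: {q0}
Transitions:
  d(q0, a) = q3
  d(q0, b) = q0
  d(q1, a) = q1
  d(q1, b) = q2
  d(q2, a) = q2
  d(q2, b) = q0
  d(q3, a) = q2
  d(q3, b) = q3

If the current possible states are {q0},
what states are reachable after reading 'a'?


Apply transition on 'a' from each current state:
  d(q0, a) = q3

{q3}


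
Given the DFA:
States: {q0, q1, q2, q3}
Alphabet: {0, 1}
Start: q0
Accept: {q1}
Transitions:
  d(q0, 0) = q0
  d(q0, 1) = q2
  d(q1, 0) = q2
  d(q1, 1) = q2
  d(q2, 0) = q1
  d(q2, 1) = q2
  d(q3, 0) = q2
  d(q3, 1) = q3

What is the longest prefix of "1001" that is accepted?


Run the DFA, marking each prefix where the state is accepting:
  "" -> q0 [reject]
  "1" -> q2 [reject]
  "10" -> q1 [accept]
  "100" -> q2 [reject]
  "1001" -> q2 [reject]

"10"


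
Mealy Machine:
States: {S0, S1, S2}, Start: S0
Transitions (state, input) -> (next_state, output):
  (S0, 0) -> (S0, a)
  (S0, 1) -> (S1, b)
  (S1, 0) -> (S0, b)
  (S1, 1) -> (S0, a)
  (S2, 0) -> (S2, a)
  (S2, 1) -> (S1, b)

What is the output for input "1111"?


Step-by-step:
  (S0, 1) -> (S1, b)
  (S1, 1) -> (S0, a)
  (S0, 1) -> (S1, b)
  (S1, 1) -> (S0, a)

"baba"


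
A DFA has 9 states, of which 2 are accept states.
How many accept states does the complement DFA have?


Complement swaps accept and non-accept states.
9 - 2 = 7

7


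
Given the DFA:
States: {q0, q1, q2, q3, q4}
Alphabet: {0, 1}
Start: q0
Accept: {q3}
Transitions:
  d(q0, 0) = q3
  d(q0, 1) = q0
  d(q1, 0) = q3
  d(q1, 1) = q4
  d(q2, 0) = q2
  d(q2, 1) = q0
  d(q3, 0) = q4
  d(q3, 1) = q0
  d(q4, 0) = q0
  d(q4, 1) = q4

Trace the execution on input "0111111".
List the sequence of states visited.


Input: 0111111
d(q0, 0) = q3
d(q3, 1) = q0
d(q0, 1) = q0
d(q0, 1) = q0
d(q0, 1) = q0
d(q0, 1) = q0
d(q0, 1) = q0


q0 -> q3 -> q0 -> q0 -> q0 -> q0 -> q0 -> q0


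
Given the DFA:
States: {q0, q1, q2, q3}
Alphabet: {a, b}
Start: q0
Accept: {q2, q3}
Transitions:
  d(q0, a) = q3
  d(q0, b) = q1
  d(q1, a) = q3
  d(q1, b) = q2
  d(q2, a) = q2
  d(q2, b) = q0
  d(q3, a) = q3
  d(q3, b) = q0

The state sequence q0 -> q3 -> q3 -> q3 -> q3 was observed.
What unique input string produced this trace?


Trace back each transition to find the symbol:
  q0 --[a]--> q3
  q3 --[a]--> q3
  q3 --[a]--> q3
  q3 --[a]--> q3

"aaaa"


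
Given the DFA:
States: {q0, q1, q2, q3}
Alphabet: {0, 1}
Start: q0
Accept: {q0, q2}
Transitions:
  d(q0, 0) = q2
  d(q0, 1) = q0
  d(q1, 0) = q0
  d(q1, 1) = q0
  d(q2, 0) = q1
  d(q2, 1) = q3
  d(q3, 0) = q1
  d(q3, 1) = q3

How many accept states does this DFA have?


Accept states listed: {q0, q2}
Counting: q0(1) q2(2)

2


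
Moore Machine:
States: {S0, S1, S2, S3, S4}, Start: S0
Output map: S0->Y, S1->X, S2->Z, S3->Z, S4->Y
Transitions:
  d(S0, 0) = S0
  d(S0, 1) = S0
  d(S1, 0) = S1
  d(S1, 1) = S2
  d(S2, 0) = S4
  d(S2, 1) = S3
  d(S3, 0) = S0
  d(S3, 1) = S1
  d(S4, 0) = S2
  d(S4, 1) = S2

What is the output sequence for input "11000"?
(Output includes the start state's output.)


Start: S0 (output Y)
  --1--> S0 (output Y)
  --1--> S0 (output Y)
  --0--> S0 (output Y)
  --0--> S0 (output Y)
  --0--> S0 (output Y)

"YYYYYY"


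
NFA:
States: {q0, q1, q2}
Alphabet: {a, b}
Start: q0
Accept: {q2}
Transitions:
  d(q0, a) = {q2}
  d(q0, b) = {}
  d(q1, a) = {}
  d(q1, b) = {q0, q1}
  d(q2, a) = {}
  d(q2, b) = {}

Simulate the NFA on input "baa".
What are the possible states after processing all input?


Start: {q0}
  --b--> {}
  --a--> {}
  --a--> {}

{} (empty set, no valid transitions)


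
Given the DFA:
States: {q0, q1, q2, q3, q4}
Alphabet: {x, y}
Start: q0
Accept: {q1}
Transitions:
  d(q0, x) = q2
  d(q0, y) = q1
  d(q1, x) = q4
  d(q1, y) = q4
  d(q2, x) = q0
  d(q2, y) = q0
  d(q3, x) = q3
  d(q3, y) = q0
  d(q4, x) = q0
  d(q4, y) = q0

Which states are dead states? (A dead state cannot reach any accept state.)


Forward reachability from each state:
  q0 -> reaches accept state q1 (live)
  q1 -> reaches accept state q1 (live)
  q2 -> reaches accept state q1 (live)
  q3 -> reaches accept state q1 (live)
  q4 -> reaches accept state q1 (live)

None (all states can reach an accept state)


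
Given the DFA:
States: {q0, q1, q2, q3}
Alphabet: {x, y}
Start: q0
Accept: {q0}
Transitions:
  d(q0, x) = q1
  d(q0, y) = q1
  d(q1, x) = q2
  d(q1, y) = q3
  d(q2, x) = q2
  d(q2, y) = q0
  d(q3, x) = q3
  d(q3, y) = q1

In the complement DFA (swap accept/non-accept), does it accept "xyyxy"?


Trace: q0 -> q1 -> q3 -> q1 -> q2 -> q0
Final: q0
Original accept: {q0}
Complement: q0 is in original accept

No, complement rejects (original accepts)


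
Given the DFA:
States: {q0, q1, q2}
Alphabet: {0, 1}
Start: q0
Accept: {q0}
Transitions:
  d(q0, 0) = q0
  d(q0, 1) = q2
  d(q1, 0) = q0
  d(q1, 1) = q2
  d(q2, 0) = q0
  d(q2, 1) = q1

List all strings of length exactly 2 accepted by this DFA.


All strings of length 2: 4 total
Accepted: 2

"00", "10"


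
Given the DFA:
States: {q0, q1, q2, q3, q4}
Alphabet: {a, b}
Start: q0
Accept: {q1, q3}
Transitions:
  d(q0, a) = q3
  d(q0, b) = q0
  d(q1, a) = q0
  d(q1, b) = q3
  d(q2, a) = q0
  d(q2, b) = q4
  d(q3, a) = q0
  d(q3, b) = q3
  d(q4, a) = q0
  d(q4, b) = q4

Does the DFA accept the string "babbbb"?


Trace: q0 -> q0 -> q3 -> q3 -> q3 -> q3 -> q3
Final state: q3
Accept states: {q1, q3}

Yes, accepted (final state q3 is an accept state)


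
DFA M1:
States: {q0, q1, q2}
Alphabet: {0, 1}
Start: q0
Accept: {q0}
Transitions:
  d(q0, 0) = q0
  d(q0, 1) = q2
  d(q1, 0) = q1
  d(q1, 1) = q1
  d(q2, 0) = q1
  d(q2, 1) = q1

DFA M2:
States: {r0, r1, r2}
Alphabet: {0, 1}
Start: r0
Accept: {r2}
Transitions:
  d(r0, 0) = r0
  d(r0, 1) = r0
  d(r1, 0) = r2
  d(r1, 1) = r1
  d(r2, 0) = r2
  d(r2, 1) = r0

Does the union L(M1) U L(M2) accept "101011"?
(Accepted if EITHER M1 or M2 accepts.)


M1: final=q1 accepted=False
M2: final=r0 accepted=False

No, union rejects (neither accepts)


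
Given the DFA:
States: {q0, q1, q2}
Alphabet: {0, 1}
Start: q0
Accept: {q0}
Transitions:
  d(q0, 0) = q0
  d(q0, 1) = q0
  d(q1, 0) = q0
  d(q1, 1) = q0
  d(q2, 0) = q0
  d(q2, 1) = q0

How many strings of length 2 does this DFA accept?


Enumerating all length-2 strings:
  "00" -> q0 [accept]
  "01" -> q0 [accept]
  "10" -> q0 [accept]
  "11" -> q0 [accept]

4 out of 4


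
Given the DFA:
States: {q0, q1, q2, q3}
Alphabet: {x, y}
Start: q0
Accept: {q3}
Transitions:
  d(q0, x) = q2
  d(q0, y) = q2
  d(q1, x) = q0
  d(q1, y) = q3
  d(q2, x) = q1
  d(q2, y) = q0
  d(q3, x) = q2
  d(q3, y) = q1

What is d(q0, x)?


Looking up transition d(q0, x)

q2


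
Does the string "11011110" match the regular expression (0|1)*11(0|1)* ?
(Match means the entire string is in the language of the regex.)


|string| = 8; first = '1'; last = '0'

Yes, "11011110" matches (0|1)*11(0|1)*


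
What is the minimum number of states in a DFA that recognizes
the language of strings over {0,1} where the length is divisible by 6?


States track (length) mod 6.
Need 6 states: one per remainder 0..5; accept = remainder 0.

6


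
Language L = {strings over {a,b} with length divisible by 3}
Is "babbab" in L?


length = 6; 6 mod 3 = 0

Yes, "babbab" is in L


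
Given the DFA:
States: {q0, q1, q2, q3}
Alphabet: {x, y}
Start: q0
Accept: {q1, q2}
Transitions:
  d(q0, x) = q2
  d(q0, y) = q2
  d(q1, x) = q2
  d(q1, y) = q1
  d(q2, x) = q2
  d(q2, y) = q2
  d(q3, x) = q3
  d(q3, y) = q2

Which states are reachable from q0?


BFS from q0:
  layer 0: {q0}
  layer 1: {q2}

{q0, q2}


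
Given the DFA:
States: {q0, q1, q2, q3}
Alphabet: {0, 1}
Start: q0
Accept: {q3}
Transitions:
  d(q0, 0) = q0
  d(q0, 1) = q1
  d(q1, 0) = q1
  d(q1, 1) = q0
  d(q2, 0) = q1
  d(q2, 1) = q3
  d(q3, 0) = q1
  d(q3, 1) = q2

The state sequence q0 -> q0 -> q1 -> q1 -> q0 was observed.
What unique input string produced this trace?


Trace back each transition to find the symbol:
  q0 --[0]--> q0
  q0 --[1]--> q1
  q1 --[0]--> q1
  q1 --[1]--> q0

"0101"


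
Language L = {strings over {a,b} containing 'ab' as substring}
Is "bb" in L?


'ab' does not occur

No, "bb" is not in L


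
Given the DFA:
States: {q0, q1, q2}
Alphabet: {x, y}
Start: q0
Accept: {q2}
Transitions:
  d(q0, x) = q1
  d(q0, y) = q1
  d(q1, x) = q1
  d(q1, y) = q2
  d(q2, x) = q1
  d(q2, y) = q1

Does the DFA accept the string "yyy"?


Trace: q0 -> q1 -> q2 -> q1
Final state: q1
Accept states: {q2}

No, rejected (final state q1 is not an accept state)


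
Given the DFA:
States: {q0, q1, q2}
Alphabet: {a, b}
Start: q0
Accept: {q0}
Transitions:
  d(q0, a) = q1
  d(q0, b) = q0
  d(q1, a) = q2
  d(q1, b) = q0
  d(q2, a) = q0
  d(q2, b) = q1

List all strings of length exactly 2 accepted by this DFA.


All strings of length 2: 4 total
Accepted: 2

"ab", "bb"


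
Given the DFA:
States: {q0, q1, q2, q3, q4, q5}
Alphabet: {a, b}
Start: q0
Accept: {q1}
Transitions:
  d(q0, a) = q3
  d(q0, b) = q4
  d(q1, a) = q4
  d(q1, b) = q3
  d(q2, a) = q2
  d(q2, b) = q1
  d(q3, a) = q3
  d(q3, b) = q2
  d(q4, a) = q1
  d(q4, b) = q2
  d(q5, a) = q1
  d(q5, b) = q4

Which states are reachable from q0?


BFS from q0:
  layer 0: {q0}
  layer 1: {q3, q4}
  layer 2: {q1, q2}

{q0, q1, q2, q3, q4}


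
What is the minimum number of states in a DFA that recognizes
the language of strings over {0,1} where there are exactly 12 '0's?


States: count = 0, 1, ..., 12 (that's 13 states), plus a dead state for count > 12.
Total: 13 + 1 = 14. Accept = count-12 state.

14


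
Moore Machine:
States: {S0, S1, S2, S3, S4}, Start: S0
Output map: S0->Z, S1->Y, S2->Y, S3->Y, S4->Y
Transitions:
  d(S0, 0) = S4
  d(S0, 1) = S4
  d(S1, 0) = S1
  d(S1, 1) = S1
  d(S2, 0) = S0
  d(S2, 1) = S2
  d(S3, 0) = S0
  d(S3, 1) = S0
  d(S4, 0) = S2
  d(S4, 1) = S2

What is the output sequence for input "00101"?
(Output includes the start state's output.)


Start: S0 (output Z)
  --0--> S4 (output Y)
  --0--> S2 (output Y)
  --1--> S2 (output Y)
  --0--> S0 (output Z)
  --1--> S4 (output Y)

"ZYYYZY"


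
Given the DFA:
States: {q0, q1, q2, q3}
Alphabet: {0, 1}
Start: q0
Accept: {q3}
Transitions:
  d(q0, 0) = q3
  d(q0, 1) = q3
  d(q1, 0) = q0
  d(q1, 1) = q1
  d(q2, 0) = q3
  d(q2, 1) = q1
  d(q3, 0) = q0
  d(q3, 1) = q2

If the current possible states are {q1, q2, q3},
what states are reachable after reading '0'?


Apply transition on '0' from each current state:
  d(q1, 0) = q0
  d(q2, 0) = q3
  d(q3, 0) = q0

{q0, q3}


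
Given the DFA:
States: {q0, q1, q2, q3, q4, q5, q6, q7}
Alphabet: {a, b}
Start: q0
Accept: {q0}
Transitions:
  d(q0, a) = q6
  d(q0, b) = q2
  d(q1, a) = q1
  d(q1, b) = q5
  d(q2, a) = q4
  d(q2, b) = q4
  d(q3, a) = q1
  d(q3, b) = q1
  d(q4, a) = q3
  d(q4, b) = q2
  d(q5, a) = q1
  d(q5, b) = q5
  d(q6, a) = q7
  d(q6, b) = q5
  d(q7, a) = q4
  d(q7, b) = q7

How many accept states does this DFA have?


Accept states listed: {q0}
Counting: q0(1)

1


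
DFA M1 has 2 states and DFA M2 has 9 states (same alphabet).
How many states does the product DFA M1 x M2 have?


Product construction pairs every M1 state with every M2 state.
2 * 9 = 18

18
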